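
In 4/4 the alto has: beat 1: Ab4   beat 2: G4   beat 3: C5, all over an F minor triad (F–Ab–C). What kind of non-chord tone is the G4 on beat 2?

The harmony at that moment is F minor triad (F, Ab, C); G4 is not a chord tone.
It is approached by step down from Ab4 and left by leap up to C5.
Step in, leap out, on a weak beat — an escape tone.

Escape tone.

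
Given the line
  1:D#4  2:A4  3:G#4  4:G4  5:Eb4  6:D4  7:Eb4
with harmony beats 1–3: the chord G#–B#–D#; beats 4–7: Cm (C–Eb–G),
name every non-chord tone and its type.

A4 (beat 2) — appoggiatura; D4 (beat 6) — neighbor tone.

The harmony at that moment is G# major triad (G#, B#, D#); A4 is not a chord tone.
It is approached by leap up from D#4 and left by step down to G#4.
Leap in, step out — an appoggiatura.
The harmony at that moment is C minor triad (C, Eb, G); D4 is not a chord tone.
It is approached by step down from Eb4 and left by step up to Eb4.
Step away and step back to the same note — a neighbor tone (lower neighbor).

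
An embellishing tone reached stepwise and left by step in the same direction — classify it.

Approach: by step. Departure: by step, continuing in the same direction.
Stepwise on both sides with no change of direction means the note fills in the space between two different chord tones — a passing tone. (Had it turned back to its starting note it would be a neighbor tone instead.)

Passing tone.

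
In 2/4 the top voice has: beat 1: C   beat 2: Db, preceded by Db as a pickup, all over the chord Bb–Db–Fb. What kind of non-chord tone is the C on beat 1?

The harmony at that moment is Bb diminished triad (Bb, Db, Fb); C is not a chord tone.
It is approached by step down from Db and left by step up to Db.
Step away and step back to the same note — a neighbor tone (lower neighbor).

Lower neighbor tone.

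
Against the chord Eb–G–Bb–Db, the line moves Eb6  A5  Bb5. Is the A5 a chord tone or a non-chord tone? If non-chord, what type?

The harmony at that moment is Eb dominant seventh chord (Eb, G, Bb, Db); A5 is not a chord tone.
It is approached by leap down from Eb6 and left by step up to Bb5.
Leap in, step out — an appoggiatura.

Non-chord tone — an appoggiatura.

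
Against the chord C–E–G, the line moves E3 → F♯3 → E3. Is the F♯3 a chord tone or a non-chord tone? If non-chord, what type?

Non-chord tone — a neighbor tone.

The harmony at that moment is C major triad (C, E, G); F♯3 is not a chord tone.
It is approached by step up from E3 and left by step down to E3.
Step away and step back to the same note — a neighbor tone (upper neighbor).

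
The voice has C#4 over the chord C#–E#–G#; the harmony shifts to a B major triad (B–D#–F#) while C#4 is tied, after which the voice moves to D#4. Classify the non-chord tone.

C#4 is a retardation.

The harmony at that moment is B major triad (B, D#, F#); C#4 is not a chord tone.
It is held over (the same pitch as the preceding C#4) and left by step up to D#4.
Held over from the previous chord and resolving up by step — a retardation.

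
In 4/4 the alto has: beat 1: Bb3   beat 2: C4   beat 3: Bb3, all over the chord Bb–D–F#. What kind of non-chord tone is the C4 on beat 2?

The harmony at that moment is Bb augmented triad (Bb, D, F#); C4 is not a chord tone.
It is approached by step up from Bb3 and left by step down to Bb3.
Step away and step back to the same note — a neighbor tone (upper neighbor).

Upper neighbor tone.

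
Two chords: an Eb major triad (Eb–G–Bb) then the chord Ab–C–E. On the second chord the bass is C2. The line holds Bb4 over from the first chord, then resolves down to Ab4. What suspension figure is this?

7–6 suspension.

At the second chord the bass is C2. The suspended Bb4 lies a seventh above the bass; after resolving down by step to Ab4, the interval above the bass becomes a sixth.
Suspension figures are named by those two intervals: 7–6.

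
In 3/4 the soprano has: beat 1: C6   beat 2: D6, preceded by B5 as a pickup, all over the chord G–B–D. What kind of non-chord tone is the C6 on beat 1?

Passing tone.

The harmony at that moment is G major triad (G, B, D); C6 is not a chord tone.
It is approached by step up from B5 and left by step up to D6.
Step in, step out in the same direction — a passing tone.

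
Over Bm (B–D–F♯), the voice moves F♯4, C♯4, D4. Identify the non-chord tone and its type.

C♯4 is an appoggiatura.

The harmony at that moment is B minor triad (B, D, F♯); C♯4 is not a chord tone.
It is approached by leap down from F♯4 and left by step up to D4.
Leap in, step out — an appoggiatura.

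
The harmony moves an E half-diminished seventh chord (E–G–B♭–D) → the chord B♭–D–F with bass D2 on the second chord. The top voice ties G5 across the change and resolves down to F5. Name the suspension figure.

4–3 suspension.

At the second chord the bass is D2. The suspended G5 lies a fourth above the bass; after resolving down by step to F5, the interval above the bass becomes a third.
Suspension figures are named by those two intervals: 4–3.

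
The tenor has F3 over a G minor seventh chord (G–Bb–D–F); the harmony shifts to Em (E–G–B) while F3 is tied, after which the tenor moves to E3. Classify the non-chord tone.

The harmony at that moment is E minor triad (E, G, B); F3 is not a chord tone.
It is held over (the same pitch as the preceding F3) and left by step down to E3.
Held over from the previous chord and resolving down by step — a suspension.

F3 is a suspension.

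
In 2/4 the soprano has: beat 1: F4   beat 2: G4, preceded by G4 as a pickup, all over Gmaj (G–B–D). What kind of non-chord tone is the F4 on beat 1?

The harmony at that moment is G major triad (G, B, D); F4 is not a chord tone.
It is approached by step down from G4 and left by step up to G4.
Step away and step back to the same note — a neighbor tone (lower neighbor).

Lower neighbor tone.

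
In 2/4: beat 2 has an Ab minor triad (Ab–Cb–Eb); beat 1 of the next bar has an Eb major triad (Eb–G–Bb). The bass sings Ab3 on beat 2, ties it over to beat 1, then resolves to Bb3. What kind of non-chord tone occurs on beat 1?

Retardation.

The harmony at that moment is Eb major triad (Eb, G, Bb); Ab3 is not a chord tone.
It is held over (the same pitch as the preceding Ab3) and left by step up to Bb3.
Held over from the previous chord and resolving up by step — a retardation.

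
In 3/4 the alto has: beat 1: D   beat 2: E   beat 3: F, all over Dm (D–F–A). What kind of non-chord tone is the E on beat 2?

The harmony at that moment is D minor triad (D, F, A); E is not a chord tone.
It is approached by step up from D and left by step up to F.
Step in, step out in the same direction — a passing tone.

Passing tone.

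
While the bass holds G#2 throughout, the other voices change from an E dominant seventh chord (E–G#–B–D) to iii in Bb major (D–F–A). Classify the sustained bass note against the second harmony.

The harmony at that moment is D minor triad (D, F, A); G#2 is not a chord tone.
It is held over (the same pitch as the preceding G#2) and then sustained as the same pitch into the next harmony.
Sustained through a change of harmony — a pedal tone.

Pedal tone (pedal point).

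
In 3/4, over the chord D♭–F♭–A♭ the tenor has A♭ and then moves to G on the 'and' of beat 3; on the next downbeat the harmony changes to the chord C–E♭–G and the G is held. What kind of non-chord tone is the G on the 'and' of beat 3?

Anticipation.

The harmony at that moment is D♭ minor triad (D♭, F♭, A♭); G is not a chord tone.
It is approached by step down from A♭ and then sustained as the same pitch into the next harmony.
Arriving early and becoming a chord tone when the harmony changes — an anticipation.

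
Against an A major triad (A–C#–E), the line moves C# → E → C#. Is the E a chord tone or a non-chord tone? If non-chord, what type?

A major triad contains A, C#, E; E is the fifth, so it is a chord tone.

Chord tone (the fifth of A major triad).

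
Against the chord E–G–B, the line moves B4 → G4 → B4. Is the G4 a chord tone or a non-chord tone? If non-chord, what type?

Chord tone (the third of E minor triad).

E minor triad contains E, G, B; G is the third, so it is a chord tone.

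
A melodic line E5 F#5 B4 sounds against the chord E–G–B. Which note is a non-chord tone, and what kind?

F#5 is an escape tone.

The harmony at that moment is E minor triad (E, G, B); F#5 is not a chord tone.
It is approached by step up from E5 and left by leap down to B4.
Step in, leap out — an escape tone.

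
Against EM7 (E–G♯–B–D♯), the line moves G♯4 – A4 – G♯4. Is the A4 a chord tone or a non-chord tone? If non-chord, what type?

Non-chord tone — a neighbor tone.

The harmony at that moment is E major seventh chord (E, G♯, B, D♯); A4 is not a chord tone.
It is approached by step up from G♯4 and left by step down to G♯4.
Step away and step back to the same note — a neighbor tone (upper neighbor).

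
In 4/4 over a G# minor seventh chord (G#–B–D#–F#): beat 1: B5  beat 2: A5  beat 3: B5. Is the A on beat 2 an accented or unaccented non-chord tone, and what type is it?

Unaccented neighbor tone.

The harmony at that moment is G# minor seventh chord (G#, B, D#, F#); A5 is not a chord tone.
It is approached by step down from B5 and left by step up to B5.
Step away and step back to the same note — a neighbor tone (lower neighbor).
It falls on a weak beat, so it is unaccented.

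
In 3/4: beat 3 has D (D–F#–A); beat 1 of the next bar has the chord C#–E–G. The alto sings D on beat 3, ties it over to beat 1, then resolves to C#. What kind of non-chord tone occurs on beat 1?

The harmony at that moment is C# diminished triad (C#, E, G); D is not a chord tone.
It is held over (the same pitch as the preceding D) and left by step down to C#.
Held over from the previous chord and resolving down by step — a suspension.

Suspension.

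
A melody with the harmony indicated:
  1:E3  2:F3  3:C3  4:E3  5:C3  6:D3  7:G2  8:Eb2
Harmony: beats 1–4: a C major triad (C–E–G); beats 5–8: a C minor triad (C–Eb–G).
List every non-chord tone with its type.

The harmony at that moment is C major triad (C, E, G); F3 is not a chord tone.
It is approached by step up from E3 and left by leap down to C3.
Step in, leap out — an escape tone.
The harmony at that moment is C minor triad (C, Eb, G); D3 is not a chord tone.
It is approached by step up from C3 and left by leap down to G2.
Step in, leap out — an escape tone.

F3 (beat 2) — escape tone; D3 (beat 6) — escape tone.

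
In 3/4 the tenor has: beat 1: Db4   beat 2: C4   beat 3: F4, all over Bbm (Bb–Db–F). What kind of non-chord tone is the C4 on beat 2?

The harmony at that moment is Bb minor triad (Bb, Db, F); C4 is not a chord tone.
It is approached by step down from Db4 and left by leap up to F4.
Step in, leap out, on a weak beat — an escape tone.

Escape tone.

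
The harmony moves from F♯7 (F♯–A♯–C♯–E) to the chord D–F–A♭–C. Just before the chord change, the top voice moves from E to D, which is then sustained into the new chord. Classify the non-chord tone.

The harmony at that moment is F♯ dominant seventh chord (F♯, A♯, C♯, E); D is not a chord tone.
It is approached by step down from E and then sustained as the same pitch into the next harmony.
Arriving early and becoming a chord tone when the harmony changes — an anticipation.

D is an anticipation.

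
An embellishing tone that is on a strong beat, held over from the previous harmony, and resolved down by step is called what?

Suspension.

Approach: by preparation — the pitch is first a chord tone, then held (tied or repeated) while the harmony changes under it. Departure: down by step. Metric position: strong.
A prepared dissonance that resolves downward by step — a suspension. (The same figure resolving upward would be a retardation.)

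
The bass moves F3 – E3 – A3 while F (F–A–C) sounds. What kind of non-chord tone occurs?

The harmony at that moment is F major triad (F, A, C); E3 is not a chord tone.
It is approached by step down from F3 and left by leap up to A3.
Step in, leap out — an escape tone.

E3 is an escape tone.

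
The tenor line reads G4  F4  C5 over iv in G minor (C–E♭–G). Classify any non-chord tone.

The harmony at that moment is C minor triad (C, E♭, G); F4 is not a chord tone.
It is approached by step down from G4 and left by leap up to C5.
Step in, leap out — an escape tone.

F4 is an escape tone.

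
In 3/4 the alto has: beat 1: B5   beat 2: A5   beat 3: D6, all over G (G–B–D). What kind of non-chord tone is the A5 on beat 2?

Escape tone.

The harmony at that moment is G major triad (G, B, D); A5 is not a chord tone.
It is approached by step down from B5 and left by leap up to D6.
Step in, leap out, on a weak beat — an escape tone.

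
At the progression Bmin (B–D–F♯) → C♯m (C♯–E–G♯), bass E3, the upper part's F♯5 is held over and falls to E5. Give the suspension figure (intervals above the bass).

At the second chord the bass is E3. The suspended F♯5 lies a ninth above the bass; after resolving down by step to E5, the interval above the bass becomes an octave.
Suspension figures are named by those two intervals: 9–8.

9–8 suspension.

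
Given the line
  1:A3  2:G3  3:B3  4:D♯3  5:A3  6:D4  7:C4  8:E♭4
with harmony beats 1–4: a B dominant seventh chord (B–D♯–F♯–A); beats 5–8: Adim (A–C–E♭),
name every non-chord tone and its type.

The harmony at that moment is B dominant seventh chord (B, D♯, F♯, A); G3 is not a chord tone.
It is approached by step down from A3 and left by leap up to B3.
Step in, leap out — an escape tone.
The harmony at that moment is A diminished triad (A, C, E♭); D4 is not a chord tone.
It is approached by leap up from A3 and left by step down to C4.
Leap in, step out — an appoggiatura.

G3 (beat 2) — escape tone; D4 (beat 6) — appoggiatura.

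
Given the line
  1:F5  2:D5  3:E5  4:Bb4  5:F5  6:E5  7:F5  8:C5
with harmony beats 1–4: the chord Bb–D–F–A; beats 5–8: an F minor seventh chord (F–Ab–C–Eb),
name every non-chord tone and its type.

E5 (beat 3) — escape tone; E5 (beat 6) — neighbor tone.

The harmony at that moment is Bb major seventh chord (Bb, D, F, A); E5 is not a chord tone.
It is approached by step up from D5 and left by leap down to Bb4.
Step in, leap out — an escape tone.
The harmony at that moment is F minor seventh chord (F, Ab, C, Eb); E5 is not a chord tone.
It is approached by step down from F5 and left by step up to F5.
Step away and step back to the same note — a neighbor tone (lower neighbor).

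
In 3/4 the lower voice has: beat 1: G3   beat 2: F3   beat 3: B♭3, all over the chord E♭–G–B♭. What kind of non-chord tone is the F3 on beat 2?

The harmony at that moment is E♭ major triad (E♭, G, B♭); F3 is not a chord tone.
It is approached by step down from G3 and left by leap up to B♭3.
Step in, leap out, on a weak beat — an escape tone.

Escape tone.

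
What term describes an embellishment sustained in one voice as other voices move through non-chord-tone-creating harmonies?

Pedal tone.

Approach: none. Departure: none — a single pitch is sustained while the chords change around it, passing through harmonies that do not contain it.
No melodic motion at all; the dissonance is created entirely by the moving harmonies against the stationary note — a pedal tone (pedal point).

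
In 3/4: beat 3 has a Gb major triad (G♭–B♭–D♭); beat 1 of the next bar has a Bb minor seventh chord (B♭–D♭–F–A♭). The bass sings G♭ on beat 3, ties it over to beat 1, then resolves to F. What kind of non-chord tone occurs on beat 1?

Suspension.

The harmony at that moment is B♭ minor seventh chord (B♭, D♭, F, A♭); G♭ is not a chord tone.
It is held over (the same pitch as the preceding G♭) and left by step down to F.
Held over from the previous chord and resolving down by step — a suspension.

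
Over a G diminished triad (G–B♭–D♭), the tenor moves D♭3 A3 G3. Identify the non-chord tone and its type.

A3 is an appoggiatura.

The harmony at that moment is G diminished triad (G, B♭, D♭); A3 is not a chord tone.
It is approached by leap up from D♭3 and left by step down to G3.
Leap in, step out — an appoggiatura.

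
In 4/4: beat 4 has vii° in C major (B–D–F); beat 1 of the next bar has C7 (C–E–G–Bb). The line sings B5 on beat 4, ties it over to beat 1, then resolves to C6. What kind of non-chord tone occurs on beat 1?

The harmony at that moment is C dominant seventh chord (C, E, G, Bb); B5 is not a chord tone.
It is held over (the same pitch as the preceding B5) and left by step up to C6.
Held over from the previous chord and resolving up by step — a retardation.

Retardation.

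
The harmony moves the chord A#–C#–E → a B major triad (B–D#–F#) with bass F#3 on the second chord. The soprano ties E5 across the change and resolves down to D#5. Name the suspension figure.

7–6 suspension.

At the second chord the bass is F#3. The suspended E5 lies a seventh above the bass; after resolving down by step to D#5, the interval above the bass becomes a sixth.
Suspension figures are named by those two intervals: 7–6.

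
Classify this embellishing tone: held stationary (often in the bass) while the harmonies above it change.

Pedal tone.

Approach: none. Departure: none — a single pitch is sustained while the chords change around it, passing through harmonies that do not contain it.
No melodic motion at all; the dissonance is created entirely by the moving harmonies against the stationary note — a pedal tone (pedal point).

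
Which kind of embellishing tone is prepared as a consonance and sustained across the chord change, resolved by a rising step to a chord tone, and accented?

Retardation.

Approach: by preparation — the pitch is first a chord tone, then held (tied or repeated) while the harmony changes under it. Departure: up by step. Metric position: strong.
A prepared dissonance that resolves upward by step — a retardation. (The same figure resolving downward would be a suspension.)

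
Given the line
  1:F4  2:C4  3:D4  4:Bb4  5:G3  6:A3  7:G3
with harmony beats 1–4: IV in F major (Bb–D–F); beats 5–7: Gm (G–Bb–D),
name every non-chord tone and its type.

C4 (beat 2) — appoggiatura; A3 (beat 6) — neighbor tone.

The harmony at that moment is Bb major triad (Bb, D, F); C4 is not a chord tone.
It is approached by leap down from F4 and left by step up to D4.
Leap in, step out — an appoggiatura.
The harmony at that moment is G minor triad (G, Bb, D); A3 is not a chord tone.
It is approached by step up from G3 and left by step down to G3.
Step away and step back to the same note — a neighbor tone (upper neighbor).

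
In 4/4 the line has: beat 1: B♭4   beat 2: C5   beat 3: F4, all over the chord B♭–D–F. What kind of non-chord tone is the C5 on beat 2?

The harmony at that moment is B♭ major triad (B♭, D, F); C5 is not a chord tone.
It is approached by step up from B♭4 and left by leap down to F4.
Step in, leap out, on a weak beat — an escape tone.

Escape tone.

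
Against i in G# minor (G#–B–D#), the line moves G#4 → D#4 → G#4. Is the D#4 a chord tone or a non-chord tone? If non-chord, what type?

Chord tone (the fifth of G# minor triad).

G# minor triad contains G#, B, D#; D# is the fifth, so it is a chord tone.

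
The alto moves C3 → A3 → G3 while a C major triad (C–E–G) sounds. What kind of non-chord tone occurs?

A3 is an appoggiatura.

The harmony at that moment is C major triad (C, E, G); A3 is not a chord tone.
It is approached by leap up from C3 and left by step down to G3.
Leap in, step out — an appoggiatura.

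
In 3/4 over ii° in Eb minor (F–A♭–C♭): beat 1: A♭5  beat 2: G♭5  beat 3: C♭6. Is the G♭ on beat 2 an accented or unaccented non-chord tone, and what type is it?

The harmony at that moment is F diminished triad (F, A♭, C♭); G♭5 is not a chord tone.
It is approached by step down from A♭5 and left by leap up to C♭6.
Step in, leap out — an escape tone.
It falls on a weak beat, so it is unaccented.

Unaccented escape tone.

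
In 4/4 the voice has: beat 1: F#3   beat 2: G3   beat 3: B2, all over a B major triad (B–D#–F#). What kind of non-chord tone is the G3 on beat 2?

Escape tone.

The harmony at that moment is B major triad (B, D#, F#); G3 is not a chord tone.
It is approached by step up from F#3 and left by leap down to B2.
Step in, leap out, on a weak beat — an escape tone.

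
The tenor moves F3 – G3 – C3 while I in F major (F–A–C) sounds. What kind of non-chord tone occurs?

The harmony at that moment is F major triad (F, A, C); G3 is not a chord tone.
It is approached by step up from F3 and left by leap down to C3.
Step in, leap out — an escape tone.

G3 is an escape tone.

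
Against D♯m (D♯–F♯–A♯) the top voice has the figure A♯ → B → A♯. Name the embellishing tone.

The harmony at that moment is D♯ minor triad (D♯, F♯, A♯); B is not a chord tone.
It is approached by step up from A♯ and left by step down to A♯.
Step away and step back to the same note — a neighbor tone (upper neighbor).

B is a neighbor tone.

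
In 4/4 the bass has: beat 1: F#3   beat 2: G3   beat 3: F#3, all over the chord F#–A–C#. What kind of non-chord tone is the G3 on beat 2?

Upper neighbor tone.

The harmony at that moment is F# minor triad (F#, A, C#); G3 is not a chord tone.
It is approached by step up from F#3 and left by step down to F#3.
Step away and step back to the same note — a neighbor tone (upper neighbor).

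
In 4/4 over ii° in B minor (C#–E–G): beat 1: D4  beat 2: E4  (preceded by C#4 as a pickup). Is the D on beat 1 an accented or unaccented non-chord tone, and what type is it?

The harmony at that moment is C# diminished triad (C#, E, G); D4 is not a chord tone.
It is approached by step up from C#4 and left by step up to E4.
Step in, step out in the same direction — a passing tone.
It falls on the downbeat, so it is accented.

Accented passing tone.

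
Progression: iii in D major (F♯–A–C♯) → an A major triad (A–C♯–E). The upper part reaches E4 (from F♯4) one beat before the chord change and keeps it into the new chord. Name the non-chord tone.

The harmony at that moment is F♯ minor triad (F♯, A, C♯); E4 is not a chord tone.
It is approached by step down from F♯4 and then sustained as the same pitch into the next harmony.
Arriving early and becoming a chord tone when the harmony changes — an anticipation.

E4 is an anticipation.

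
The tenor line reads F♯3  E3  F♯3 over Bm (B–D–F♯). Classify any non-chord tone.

The harmony at that moment is B minor triad (B, D, F♯); E3 is not a chord tone.
It is approached by step down from F♯3 and left by step up to F♯3.
Step away and step back to the same note — a neighbor tone (lower neighbor).

E3 is a neighbor tone.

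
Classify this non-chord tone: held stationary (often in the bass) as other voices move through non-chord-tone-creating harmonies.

Approach: none. Departure: none — a single pitch is sustained while the chords change around it, passing through harmonies that do not contain it.
No melodic motion at all; the dissonance is created entirely by the moving harmonies against the stationary note — a pedal tone (pedal point).

Pedal tone.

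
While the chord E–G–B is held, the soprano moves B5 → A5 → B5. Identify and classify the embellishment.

A5 is a neighbor tone.

The harmony at that moment is E minor triad (E, G, B); A5 is not a chord tone.
It is approached by step down from B5 and left by step up to B5.
Step away and step back to the same note — a neighbor tone (lower neighbor).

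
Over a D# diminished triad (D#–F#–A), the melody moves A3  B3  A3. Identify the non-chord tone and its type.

B3 is a neighbor tone.

The harmony at that moment is D# diminished triad (D#, F#, A); B3 is not a chord tone.
It is approached by step up from A3 and left by step down to A3.
Step away and step back to the same note — a neighbor tone (upper neighbor).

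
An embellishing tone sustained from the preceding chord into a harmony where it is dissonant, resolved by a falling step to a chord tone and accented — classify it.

Suspension.

Approach: by preparation — the pitch is first a chord tone, then held (tied or repeated) while the harmony changes under it. Departure: down by step. Metric position: strong.
A prepared dissonance that resolves downward by step — a suspension. (The same figure resolving upward would be a retardation.)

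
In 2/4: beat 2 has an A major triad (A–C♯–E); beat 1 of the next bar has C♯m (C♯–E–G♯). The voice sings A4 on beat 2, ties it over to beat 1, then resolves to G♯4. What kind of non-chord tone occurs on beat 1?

Suspension.

The harmony at that moment is C♯ minor triad (C♯, E, G♯); A4 is not a chord tone.
It is held over (the same pitch as the preceding A4) and left by step down to G♯4.
Held over from the previous chord and resolving down by step — a suspension.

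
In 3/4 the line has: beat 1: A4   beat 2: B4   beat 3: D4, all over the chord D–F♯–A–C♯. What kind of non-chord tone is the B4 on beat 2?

Escape tone.

The harmony at that moment is D major seventh chord (D, F♯, A, C♯); B4 is not a chord tone.
It is approached by step up from A4 and left by leap down to D4.
Step in, leap out, on a weak beat — an escape tone.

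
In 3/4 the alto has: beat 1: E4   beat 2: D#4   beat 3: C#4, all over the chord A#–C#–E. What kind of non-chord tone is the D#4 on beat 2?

The harmony at that moment is A# diminished triad (A#, C#, E); D#4 is not a chord tone.
It is approached by step down from E4 and left by step down to C#4.
Step in, step out in the same direction — a passing tone.

Passing tone.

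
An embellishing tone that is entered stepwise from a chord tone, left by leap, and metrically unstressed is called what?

Escape tone.

Approach: by step. Departure: by leap. Metric position: weak.
Step in, leap out, from a weak position — an escape tone (échappée). (It is the mirror image of the appoggiatura, which leaps in and steps out on a strong beat.)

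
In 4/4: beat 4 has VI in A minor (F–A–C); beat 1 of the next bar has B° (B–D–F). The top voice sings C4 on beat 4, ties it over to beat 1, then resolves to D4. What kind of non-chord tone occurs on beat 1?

Retardation.

The harmony at that moment is B diminished triad (B, D, F); C4 is not a chord tone.
It is held over (the same pitch as the preceding C4) and left by step up to D4.
Held over from the previous chord and resolving up by step — a retardation.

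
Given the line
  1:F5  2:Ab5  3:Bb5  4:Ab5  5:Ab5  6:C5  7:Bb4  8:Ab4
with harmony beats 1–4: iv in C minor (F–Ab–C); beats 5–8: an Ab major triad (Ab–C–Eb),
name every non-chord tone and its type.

The harmony at that moment is F minor triad (F, Ab, C); Bb5 is not a chord tone.
It is approached by step up from Ab5 and left by step down to Ab5.
Step away and step back to the same note — a neighbor tone (upper neighbor).
The harmony at that moment is Ab major triad (Ab, C, Eb); Bb4 is not a chord tone.
It is approached by step down from C5 and left by step down to Ab4.
Step in, step out in the same direction — a passing tone.

Bb5 (beat 3) — neighbor tone; Bb4 (beat 7) — passing tone.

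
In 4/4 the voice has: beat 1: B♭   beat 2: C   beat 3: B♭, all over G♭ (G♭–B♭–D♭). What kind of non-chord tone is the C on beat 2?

The harmony at that moment is G♭ major triad (G♭, B♭, D♭); C is not a chord tone.
It is approached by step up from B♭ and left by step down to B♭.
Step away and step back to the same note — a neighbor tone (upper neighbor).

Upper neighbor tone.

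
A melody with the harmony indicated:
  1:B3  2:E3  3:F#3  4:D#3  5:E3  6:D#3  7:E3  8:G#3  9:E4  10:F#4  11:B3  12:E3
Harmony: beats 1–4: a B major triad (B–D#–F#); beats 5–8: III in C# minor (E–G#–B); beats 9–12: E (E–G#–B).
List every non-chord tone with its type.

The harmony at that moment is B major triad (B, D#, F#); E3 is not a chord tone.
It is approached by leap down from B3 and left by step up to F#3.
Leap in, step out — an appoggiatura.
The harmony at that moment is E major triad (E, G#, B); D#3 is not a chord tone.
It is approached by step down from E3 and left by step up to E3.
Step away and step back to the same note — a neighbor tone (lower neighbor).
The harmony at that moment is E major triad (E, G#, B); F#4 is not a chord tone.
It is approached by step up from E4 and left by leap down to B3.
Step in, leap out — an escape tone.

E3 (beat 2) — appoggiatura; D#3 (beat 6) — neighbor tone; F#4 (beat 10) — escape tone.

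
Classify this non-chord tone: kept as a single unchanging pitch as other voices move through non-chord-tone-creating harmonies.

Approach: none. Departure: none — a single pitch is sustained while the chords change around it, passing through harmonies that do not contain it.
No melodic motion at all; the dissonance is created entirely by the moving harmonies against the stationary note — a pedal tone (pedal point).

Pedal tone.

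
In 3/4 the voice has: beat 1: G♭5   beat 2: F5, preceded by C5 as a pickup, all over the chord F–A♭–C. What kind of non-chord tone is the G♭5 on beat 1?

The harmony at that moment is F minor triad (F, A♭, C); G♭5 is not a chord tone.
It is approached by leap up from C5 and left by step down to F5.
Leap in, step out, metrically accented — an appoggiatura.

Appoggiatura.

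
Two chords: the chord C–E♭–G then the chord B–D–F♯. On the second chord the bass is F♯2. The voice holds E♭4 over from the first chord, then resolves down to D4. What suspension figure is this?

At the second chord the bass is F♯2. The suspended E♭4 lies a seventh above the bass; after resolving down by step to D4, the interval above the bass becomes a sixth.
Suspension figures are named by those two intervals: 7–6.

7–6 suspension.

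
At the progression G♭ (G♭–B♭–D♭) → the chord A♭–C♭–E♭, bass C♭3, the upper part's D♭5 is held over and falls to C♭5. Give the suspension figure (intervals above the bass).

At the second chord the bass is C♭3. The suspended D♭5 lies a ninth above the bass; after resolving down by step to C♭5, the interval above the bass becomes an octave.
Suspension figures are named by those two intervals: 9–8.

9–8 suspension.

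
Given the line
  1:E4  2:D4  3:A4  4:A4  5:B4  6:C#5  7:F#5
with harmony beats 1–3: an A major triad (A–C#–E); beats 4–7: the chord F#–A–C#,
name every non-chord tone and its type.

The harmony at that moment is A major triad (A, C#, E); D4 is not a chord tone.
It is approached by step down from E4 and left by leap up to A4.
Step in, leap out — an escape tone.
The harmony at that moment is F# minor triad (F#, A, C#); B4 is not a chord tone.
It is approached by step up from A4 and left by step up to C#5.
Step in, step out in the same direction — a passing tone.

D4 (beat 2) — escape tone; B4 (beat 5) — passing tone.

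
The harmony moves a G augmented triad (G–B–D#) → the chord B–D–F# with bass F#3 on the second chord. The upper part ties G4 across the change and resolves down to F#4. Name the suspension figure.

9–8 suspension.

At the second chord the bass is F#3. The suspended G4 lies a ninth above the bass; after resolving down by step to F#4, the interval above the bass becomes an octave.
Suspension figures are named by those two intervals: 9–8.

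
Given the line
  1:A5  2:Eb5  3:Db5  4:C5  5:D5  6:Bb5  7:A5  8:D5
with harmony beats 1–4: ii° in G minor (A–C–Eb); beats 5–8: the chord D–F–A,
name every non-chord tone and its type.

Db5 (beat 3) — passing tone; Bb5 (beat 6) — appoggiatura.

The harmony at that moment is A diminished triad (A, C, Eb); Db5 is not a chord tone.
It is approached by step down from Eb5 and left by step down to C5.
Step in, step out in the same direction — a passing tone.
The harmony at that moment is D minor triad (D, F, A); Bb5 is not a chord tone.
It is approached by leap up from D5 and left by step down to A5.
Leap in, step out — an appoggiatura.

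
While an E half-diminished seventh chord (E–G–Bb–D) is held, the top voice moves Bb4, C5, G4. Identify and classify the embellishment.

C5 is an escape tone.

The harmony at that moment is E half-diminished seventh chord (E, G, Bb, D); C5 is not a chord tone.
It is approached by step up from Bb4 and left by leap down to G4.
Step in, leap out — an escape tone.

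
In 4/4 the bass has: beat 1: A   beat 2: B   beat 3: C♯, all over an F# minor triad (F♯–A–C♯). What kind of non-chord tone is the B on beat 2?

The harmony at that moment is F♯ minor triad (F♯, A, C♯); B is not a chord tone.
It is approached by step up from A and left by step up to C♯.
Step in, step out in the same direction — a passing tone.

Passing tone.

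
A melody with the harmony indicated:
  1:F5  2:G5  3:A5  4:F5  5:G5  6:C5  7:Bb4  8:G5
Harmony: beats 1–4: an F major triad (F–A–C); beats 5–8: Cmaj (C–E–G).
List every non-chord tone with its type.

The harmony at that moment is F major triad (F, A, C); G5 is not a chord tone.
It is approached by step up from F5 and left by step up to A5.
Step in, step out in the same direction — a passing tone.
The harmony at that moment is C major triad (C, E, G); Bb4 is not a chord tone.
It is approached by step down from C5 and left by leap up to G5.
Step in, leap out — an escape tone.

G5 (beat 2) — passing tone; Bb4 (beat 7) — escape tone.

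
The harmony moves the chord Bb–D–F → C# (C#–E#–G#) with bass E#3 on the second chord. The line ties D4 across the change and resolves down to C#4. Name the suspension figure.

7–6 suspension.

At the second chord the bass is E#3. The suspended D4 lies a seventh above the bass; after resolving down by step to C#4, the interval above the bass becomes a sixth.
Suspension figures are named by those two intervals: 7–6.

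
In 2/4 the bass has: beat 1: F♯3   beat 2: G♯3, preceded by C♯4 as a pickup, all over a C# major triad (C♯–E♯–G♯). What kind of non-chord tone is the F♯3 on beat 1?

The harmony at that moment is C♯ major triad (C♯, E♯, G♯); F♯3 is not a chord tone.
It is approached by leap down from C♯4 and left by step up to G♯3.
Leap in, step out, metrically accented — an appoggiatura.

Appoggiatura.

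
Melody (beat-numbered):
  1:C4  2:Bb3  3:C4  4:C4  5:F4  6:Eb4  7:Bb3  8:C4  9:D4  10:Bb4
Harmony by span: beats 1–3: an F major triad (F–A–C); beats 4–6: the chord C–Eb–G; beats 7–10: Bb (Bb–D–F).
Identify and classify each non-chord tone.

Bb3 (beat 2) — neighbor tone; F4 (beat 5) — appoggiatura; C4 (beat 8) — passing tone.

The harmony at that moment is F major triad (F, A, C); Bb3 is not a chord tone.
It is approached by step down from C4 and left by step up to C4.
Step away and step back to the same note — a neighbor tone (lower neighbor).
The harmony at that moment is C minor triad (C, Eb, G); F4 is not a chord tone.
It is approached by leap up from C4 and left by step down to Eb4.
Leap in, step out — an appoggiatura.
The harmony at that moment is Bb major triad (Bb, D, F); C4 is not a chord tone.
It is approached by step up from Bb3 and left by step up to D4.
Step in, step out in the same direction — a passing tone.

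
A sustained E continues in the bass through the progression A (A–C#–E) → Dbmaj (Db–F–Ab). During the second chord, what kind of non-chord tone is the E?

Pedal tone (pedal point).

The harmony at that moment is Db major triad (Db, F, Ab); E is not a chord tone.
It is held over (the same pitch as the preceding E) and then sustained as the same pitch into the next harmony.
Sustained through a change of harmony — a pedal tone.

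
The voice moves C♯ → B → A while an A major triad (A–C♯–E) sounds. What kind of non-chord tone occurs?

The harmony at that moment is A major triad (A, C♯, E); B is not a chord tone.
It is approached by step down from C♯ and left by step down to A.
Step in, step out in the same direction — a passing tone.

B is a passing tone.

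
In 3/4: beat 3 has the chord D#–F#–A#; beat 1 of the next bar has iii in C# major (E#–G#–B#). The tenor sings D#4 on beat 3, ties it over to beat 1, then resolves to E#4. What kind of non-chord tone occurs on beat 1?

The harmony at that moment is E# minor triad (E#, G#, B#); D#4 is not a chord tone.
It is held over (the same pitch as the preceding D#4) and left by step up to E#4.
Held over from the previous chord and resolving up by step — a retardation.

Retardation.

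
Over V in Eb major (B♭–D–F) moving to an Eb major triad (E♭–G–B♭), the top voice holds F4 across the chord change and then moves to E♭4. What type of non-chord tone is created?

The harmony at that moment is E♭ major triad (E♭, G, B♭); F4 is not a chord tone.
It is held over (the same pitch as the preceding F4) and left by step down to E♭4.
Held over from the previous chord and resolving down by step — a suspension.

F4 is a suspension.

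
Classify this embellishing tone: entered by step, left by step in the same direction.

Approach: by step. Departure: by step, continuing in the same direction.
Stepwise on both sides with no change of direction means the note fills in the space between two different chord tones — a passing tone. (Had it turned back to its starting note it would be a neighbor tone instead.)

Passing tone.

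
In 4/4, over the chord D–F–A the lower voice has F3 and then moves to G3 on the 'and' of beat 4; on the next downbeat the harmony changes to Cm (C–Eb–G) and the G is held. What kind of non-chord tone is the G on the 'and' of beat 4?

The harmony at that moment is D minor triad (D, F, A); G3 is not a chord tone.
It is approached by step up from F3 and then sustained as the same pitch into the next harmony.
Arriving early and becoming a chord tone when the harmony changes — an anticipation.

Anticipation.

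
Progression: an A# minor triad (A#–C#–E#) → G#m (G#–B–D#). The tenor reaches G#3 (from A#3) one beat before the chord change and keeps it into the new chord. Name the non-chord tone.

G#3 is an anticipation.

The harmony at that moment is A# minor triad (A#, C#, E#); G#3 is not a chord tone.
It is approached by step down from A#3 and then sustained as the same pitch into the next harmony.
Arriving early and becoming a chord tone when the harmony changes — an anticipation.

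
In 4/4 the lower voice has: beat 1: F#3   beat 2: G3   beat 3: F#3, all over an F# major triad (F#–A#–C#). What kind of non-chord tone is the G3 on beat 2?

The harmony at that moment is F# major triad (F#, A#, C#); G3 is not a chord tone.
It is approached by step up from F#3 and left by step down to F#3.
Step away and step back to the same note — a neighbor tone (upper neighbor).

Upper neighbor tone.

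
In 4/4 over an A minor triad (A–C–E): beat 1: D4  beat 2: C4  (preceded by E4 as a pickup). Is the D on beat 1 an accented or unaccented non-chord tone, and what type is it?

Accented passing tone.

The harmony at that moment is A minor triad (A, C, E); D4 is not a chord tone.
It is approached by step down from E4 and left by step down to C4.
Step in, step out in the same direction — a passing tone.
It falls on the downbeat, so it is accented.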